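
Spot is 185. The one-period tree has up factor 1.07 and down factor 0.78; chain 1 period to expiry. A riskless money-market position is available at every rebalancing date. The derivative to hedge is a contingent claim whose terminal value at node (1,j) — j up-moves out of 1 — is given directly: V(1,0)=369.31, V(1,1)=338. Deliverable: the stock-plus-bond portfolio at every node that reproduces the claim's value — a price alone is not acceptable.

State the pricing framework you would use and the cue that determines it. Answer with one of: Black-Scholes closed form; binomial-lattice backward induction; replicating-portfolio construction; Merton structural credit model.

Key observation: a price alone would not answer the question — the per-node share/bond construction on the spot-185, 1.07/0.78 tree is required, and only the replicating-portfolio method yields it.

framework: replicating-portfolio construction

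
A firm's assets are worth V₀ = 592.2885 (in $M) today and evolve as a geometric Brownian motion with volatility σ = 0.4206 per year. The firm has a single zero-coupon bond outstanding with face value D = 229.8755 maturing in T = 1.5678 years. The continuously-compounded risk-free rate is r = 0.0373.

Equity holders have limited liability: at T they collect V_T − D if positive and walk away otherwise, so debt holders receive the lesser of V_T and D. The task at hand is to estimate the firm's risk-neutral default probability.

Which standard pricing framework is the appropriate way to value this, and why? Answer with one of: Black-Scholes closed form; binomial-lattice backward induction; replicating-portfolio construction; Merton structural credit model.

framework: Merton structural credit model

Key observation: the asked-for credit quantity lives on the firm's capital structure — asset value, asset volatility, debt face 229.8755 — which is the structural model's domain.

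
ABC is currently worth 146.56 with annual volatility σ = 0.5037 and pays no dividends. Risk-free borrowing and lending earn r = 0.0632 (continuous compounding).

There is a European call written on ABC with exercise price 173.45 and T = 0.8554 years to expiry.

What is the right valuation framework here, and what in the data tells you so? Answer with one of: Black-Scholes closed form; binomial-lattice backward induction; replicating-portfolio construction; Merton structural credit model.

framework: Black-Scholes closed form

Key observation: the strike-173.45 call on ABC is European-exercise on a continuously-modelled lognormal underlying, so its value is a single closed-form evaluation.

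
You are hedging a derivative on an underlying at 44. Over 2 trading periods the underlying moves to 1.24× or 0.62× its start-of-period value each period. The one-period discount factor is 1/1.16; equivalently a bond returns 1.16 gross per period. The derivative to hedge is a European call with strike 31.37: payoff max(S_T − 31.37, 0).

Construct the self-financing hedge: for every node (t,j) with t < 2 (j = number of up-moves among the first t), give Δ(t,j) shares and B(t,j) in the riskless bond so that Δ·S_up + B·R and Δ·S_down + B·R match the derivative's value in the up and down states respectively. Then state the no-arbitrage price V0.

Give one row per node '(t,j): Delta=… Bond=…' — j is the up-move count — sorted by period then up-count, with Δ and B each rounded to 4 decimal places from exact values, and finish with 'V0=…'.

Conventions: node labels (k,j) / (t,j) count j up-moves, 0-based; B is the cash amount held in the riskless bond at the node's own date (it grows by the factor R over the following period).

Arbitrage-free pricing uses the up-move probability p* = (R−d)/(u−d) = 0.8710, discounting each step at R = 1.16.
At maturity the claim pays: V(2,0)=0.0000, V(2,1)=2.4572, V(2,2)=36.2844
Node (1,0) S=27.2800: V=(p*·2.4572+(1−p*)·0.0000)/1.16=1.8449; Δ=(2.4572−0.0000)/(33.8272−16.9136)=0.1453; B=V−Δ·S=-2.1183
Node (1,1) S=54.5600: V=(p*·36.2844+(1−p*)·2.4572)/1.16=27.5169; Δ=(36.2844−2.4572)/(67.6544−33.8272)=1.0000; B=V−Δ·S=-27.0431
Node (0,0) S=44.0000: V=(p*·27.5169+(1−p*)·1.8449)/1.16=20.8659; Δ=(27.5169−1.8449)/(54.5600−27.2800)=0.9411; B=V−Δ·S=-20.5405
Sanity check at the root: Δ(0,0)·S0 + B(0,0) reproduces V0 = 20.8659.

(0,0): Delta=0.9411 Bond=-20.5405
(1,0): Delta=0.1453 Bond=-2.1183
(1,1): Delta=1.0000 Bond=-27.0431
V0=20.8659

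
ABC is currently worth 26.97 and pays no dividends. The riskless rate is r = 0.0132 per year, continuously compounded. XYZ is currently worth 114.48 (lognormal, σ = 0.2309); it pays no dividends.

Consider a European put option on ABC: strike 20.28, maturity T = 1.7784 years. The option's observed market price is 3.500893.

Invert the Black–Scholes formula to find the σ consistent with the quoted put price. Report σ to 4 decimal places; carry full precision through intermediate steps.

sigma = 0.5343

At σ = 0.5343 the Black–Scholes value reproduces the quote:
σ√T = 0.5343·√1.7784 = 0.712525
d₁ = (ln(S/K) + (r+σ²/2)T) / (σ√T) = (ln(26.97/20.28) + (0.0132+0.5343²/2)·1.7784) / 0.712525 = (0.285090 + 0.277321) / 0.712525 = 0.789321
d₂ = d₁ − σ√T = 0.789321 − 0.712525 = 0.076796
e^{−rT} = 0.976799
N(−d₁) = 0.214962,  N(−d₂) = 0.469393
V = K·e^{−rT}·N(−d₂) − S·N(−d₁) = 9.298426 − 5.797532 = 3.500893 (equal to the quote); since ∂V/∂σ > 0 for all σ, the implied volatility is unique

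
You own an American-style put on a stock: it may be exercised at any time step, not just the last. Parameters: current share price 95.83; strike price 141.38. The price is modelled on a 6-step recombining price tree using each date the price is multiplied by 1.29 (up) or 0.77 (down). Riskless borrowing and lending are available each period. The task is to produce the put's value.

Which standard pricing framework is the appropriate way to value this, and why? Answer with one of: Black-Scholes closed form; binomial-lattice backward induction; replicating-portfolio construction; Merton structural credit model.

Key observation: an American put (K = 141.38, S₀ = 95.83) on a 6-date tree has no closed form — the optimal stopping decision is embedded and must be resolved recursively from expiry.

framework: binomial-lattice backward induction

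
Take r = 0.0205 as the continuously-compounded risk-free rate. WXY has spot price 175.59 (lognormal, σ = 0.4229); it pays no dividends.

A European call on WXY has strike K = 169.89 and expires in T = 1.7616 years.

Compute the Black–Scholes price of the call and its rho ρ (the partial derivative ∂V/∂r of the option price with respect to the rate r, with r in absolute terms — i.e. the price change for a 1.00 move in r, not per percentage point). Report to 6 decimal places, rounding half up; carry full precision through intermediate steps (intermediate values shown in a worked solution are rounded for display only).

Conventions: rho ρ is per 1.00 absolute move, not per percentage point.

σ√T = 0.4229·√1.7616 = 0.561295
d₁ = (ln(S/K) + (r+σ²/2)T) / (σ√T) = (ln(175.59/169.89) + (0.0205+0.4229²/2)·1.7616) / 0.561295 = (0.033001 + 0.193639) / 0.561295 = 0.403780
d₂ = d₁ − σ√T = 0.403780 − 0.561295 = -0.157516
e^{−rT} = 0.964531
N(d₁) = 0.656813,  N(d₂) = 0.437419
Call price V = S·N(d₁) − K·e^{−rT}·N(d₂) = 115.329720 − 71.677376 = 43.652345
ρ = K·T·e^{−rT}·N(d₂) = 126.266865

price = 43.652345
ρ = 126.266865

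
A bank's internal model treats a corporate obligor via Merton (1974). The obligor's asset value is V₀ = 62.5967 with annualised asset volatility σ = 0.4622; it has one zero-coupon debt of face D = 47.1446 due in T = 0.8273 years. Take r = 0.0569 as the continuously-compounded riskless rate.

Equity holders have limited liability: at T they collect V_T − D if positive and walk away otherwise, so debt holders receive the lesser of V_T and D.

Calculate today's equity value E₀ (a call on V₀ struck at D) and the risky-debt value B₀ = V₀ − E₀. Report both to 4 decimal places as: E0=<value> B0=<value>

E0=20.3313 B0=42.2654

Apply the equity-as-call identities (strike 47.1446, horizon 0.8273 years):
d₁ = [ln(V₀/D) + (r + σ²/2)T] / (σ√T)
   = [ln(62.5967/47.1446) + (0.0569 + 0.5·0.4622²)·0.8273] / (0.4622·√0.8273)
   = [0.283493 + 0.135441] / 0.420399 = 0.996516
d₂ = d₁ − σ√T = 0.996516 − 0.420399 = 0.576117
N(d₁) = 0.840500,  N(d₂) = 0.717732,  e^(−rT) = 0.954017
E₀ = V₀·N(d₁) − D·e^(−rT)·N(d₂)
   = 62.5967·0.840500 − 47.1446·0.954017·0.717732 = 20.331275
B₀ = V₀ − E₀ = 62.5967 − 20.331275 = 42.265425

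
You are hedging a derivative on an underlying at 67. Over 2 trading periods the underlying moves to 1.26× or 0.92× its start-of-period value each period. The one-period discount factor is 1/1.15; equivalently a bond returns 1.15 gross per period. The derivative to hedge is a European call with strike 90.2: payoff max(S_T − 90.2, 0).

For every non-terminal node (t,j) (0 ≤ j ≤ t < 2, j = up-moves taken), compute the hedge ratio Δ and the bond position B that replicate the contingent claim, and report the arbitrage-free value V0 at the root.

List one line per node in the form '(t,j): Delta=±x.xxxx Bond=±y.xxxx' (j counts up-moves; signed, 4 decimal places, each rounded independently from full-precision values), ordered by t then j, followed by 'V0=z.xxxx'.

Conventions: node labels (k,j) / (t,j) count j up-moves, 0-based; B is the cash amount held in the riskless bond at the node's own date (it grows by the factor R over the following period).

Since d<R<u, set p* = (R−d)/(u−d) = 0.6765; price each node as the discounted p*-expectation of its children.
At maturity the claim pays: V(2,0)=0.0000, V(2,1)=0.0000, V(2,2)=16.1692
(1,0): S=61.6400. Δ = (V_up−V_dn)/(S_up−S_dn) = (0.0000−0.0000)/(77.6664−56.7088) = 0.0000. V = [p*·0.0000 + (1−p*)·0.0000]/1.15 = 0.0000. B = V − Δ·S = 0.0000.
(1,1): S=84.4200. Δ = (V_up−V_dn)/(S_up−S_dn) = (16.1692−0.0000)/(106.3692−77.6664) = 0.5633. V = [p*·16.1692 + (1−p*)·0.0000]/1.15 = 9.5113. B = V − Δ·S = -38.0452.
(0,0): S=67.0000. Δ = (V_up−V_dn)/(S_up−S_dn) = (9.5113−0.0000)/(84.4200−61.6400) = 0.4175. V = [p*·9.5113 + (1−p*)·0.0000]/1.15 = 5.5949. B = V − Δ·S = -22.3795.
Check: Δ(0,0)·S0 + B(0,0) = 5.5949 = V0.

(0,0): Delta=0.4175 Bond=-22.3795
(1,0): Delta=0.0000 Bond=0.0000
(1,1): Delta=0.5633 Bond=-38.0452
V0=5.5949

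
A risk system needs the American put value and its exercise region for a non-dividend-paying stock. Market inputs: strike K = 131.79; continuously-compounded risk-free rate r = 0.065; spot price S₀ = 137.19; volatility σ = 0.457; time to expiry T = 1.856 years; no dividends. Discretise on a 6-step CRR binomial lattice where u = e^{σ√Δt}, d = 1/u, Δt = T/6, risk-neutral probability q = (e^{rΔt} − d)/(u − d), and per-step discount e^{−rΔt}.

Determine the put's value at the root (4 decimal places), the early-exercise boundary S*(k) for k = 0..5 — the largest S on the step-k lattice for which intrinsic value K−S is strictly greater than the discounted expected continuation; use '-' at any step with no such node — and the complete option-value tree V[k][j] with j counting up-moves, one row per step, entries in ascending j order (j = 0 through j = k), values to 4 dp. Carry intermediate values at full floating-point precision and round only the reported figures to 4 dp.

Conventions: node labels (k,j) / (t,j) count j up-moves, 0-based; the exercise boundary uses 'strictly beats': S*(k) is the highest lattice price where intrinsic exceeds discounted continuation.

price = 22.9851
boundary = - - - 63.9977 82.5183 106.3987
tree:
22.9851
34.3505 11.4698
49.4407 19.2247 3.4330
67.7923 31.3727 6.6888 0.0000
82.1561 49.2717 13.0321 0.0000 0.0000
93.2960 67.7923 25.3913 0.0000 0.0000 0.0000
101.9357 82.1561 49.2717 0.0000 0.0000 0.0000 0.0000

params: Δt=0.30933 u=1.28939 d=0.77556 q=0.47632 e^(-rΔt)=0.98009
t_6 payoffs: 101.9357 82.1561 49.2717 0.0000 0.0000 0.0000 0.0000
t_5: node(5,0) S=38.4940 payoff=93.2960 vs cont=90.6726 → 93.2960 [stop]  node(5,1) S=63.9977 payoff=67.7923 vs cont=65.1689 → 67.7923 [stop]  node(5,2) S=106.3987 payoff=25.3913 vs cont=25.2888 → 25.3913 [stop]  node(5,3) S=176.8921 payoff=0.0000 vs cont=0.0000 → 0.0000 [wait]  node(5,4) S=294.0901 payoff=0.0000 vs cont=0.0000 → 0.0000 [wait]  node(5,5) S=488.9363 payoff=0.0000 vs cont=0.0000 → 0.0000 [wait]  ⇒ S*(5)=106.3987
t_4: node(4,0) S=49.6339 payoff=82.1561 vs cont=79.5327 → 82.1561 [stop]  node(4,1) S=82.5183 payoff=49.2717 vs cont=46.6483 → 49.2717 [stop]  node(4,2) S=137.1900 payoff=0.0000 vs cont=13.0321 → 13.0321 [wait]  node(4,3) S=228.0838 payoff=0.0000 vs cont=0.0000 → 0.0000 [wait]  node(4,4) S=379.1983 payoff=0.0000 vs cont=0.0000 → 0.0000 [wait]  ⇒ S*(4)=82.5183
t_3: node(3,0) S=63.9977 payoff=67.7923 vs cont=65.1689 → 67.7923 [stop]  node(3,1) S=106.3987 payoff=25.3913 vs cont=31.3727 → 31.3727 [wait]  node(3,2) S=176.8921 payoff=0.0000 vs cont=6.6888 → 6.6888 [wait]  node(3,3) S=294.0901 payoff=0.0000 vs cont=0.0000 → 0.0000 [wait]  ⇒ S*(3)=63.9977
t_2: node(2,0) S=82.5183 payoff=49.2717 vs cont=49.4407 → 49.4407 [wait]  node(2,1) S=137.1900 payoff=0.0000 vs cont=19.2247 → 19.2247 [wait]  node(2,2) S=228.0838 payoff=0.0000 vs cont=3.4330 → 3.4330 [wait]  ⇒ S*(2)=-
t_1: node(1,0) S=106.3987 payoff=25.3913 vs cont=34.3505 → 34.3505 [wait]  node(1,1) S=176.8921 payoff=0.0000 vs cont=11.4698 → 11.4698 [wait]  ⇒ S*(1)=-
t_0: node(0,0) S=137.1900 payoff=0.0000 vs cont=22.9851 → 22.9851 [wait]  ⇒ S*(0)=-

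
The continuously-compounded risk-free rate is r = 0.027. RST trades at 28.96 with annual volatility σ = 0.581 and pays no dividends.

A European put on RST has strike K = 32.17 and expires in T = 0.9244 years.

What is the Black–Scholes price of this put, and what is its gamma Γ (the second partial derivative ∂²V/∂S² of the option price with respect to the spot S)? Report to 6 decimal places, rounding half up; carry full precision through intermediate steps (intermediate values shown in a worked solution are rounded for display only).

σ√T = 0.581·√0.9244 = 0.558607
d₁ = (ln(S/K) + (r+σ²/2)T) / (σ√T) = (ln(28.96/32.17) + (0.027+0.581²/2)·0.9244) / 0.558607 = (-0.105119 + 0.180979) / 0.558607 = 0.135803
d₂ = d₁ − σ√T = 0.135803 − 0.558607 = -0.422803
e^{−rT} = 0.975350
N(−d₁) = 0.445988,  N(−d₂) = 0.663781
Put price V = K·e^{−rT}·N(−d₂) − S·N(−d₁) = 20.827451 − 12.915822 = 7.911629
φ(d₁) = (1/√(2π))·e^{−d₁²/2} = 0.395280
Γ = φ(d₁) / (S·σ·√T) = 0.024434

price = 7.911629
Γ = 0.024434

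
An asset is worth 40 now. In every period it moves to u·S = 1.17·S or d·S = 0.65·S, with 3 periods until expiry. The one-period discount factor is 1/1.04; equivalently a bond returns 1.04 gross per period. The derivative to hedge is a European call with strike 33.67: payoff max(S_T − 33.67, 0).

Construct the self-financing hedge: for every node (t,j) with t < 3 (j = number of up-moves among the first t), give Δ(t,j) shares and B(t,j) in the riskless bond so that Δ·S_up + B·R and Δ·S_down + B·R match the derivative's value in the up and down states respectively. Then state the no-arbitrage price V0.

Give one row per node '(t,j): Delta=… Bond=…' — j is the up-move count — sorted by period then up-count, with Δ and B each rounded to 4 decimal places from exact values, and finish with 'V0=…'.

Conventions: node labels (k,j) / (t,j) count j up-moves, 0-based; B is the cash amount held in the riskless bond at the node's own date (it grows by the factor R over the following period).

Under the risk-neutral measure, an up-move has probability p* = (R−d)/(u−d) = 0.7500 and values discount at R = 1.04.
Terminal payoffs: V(3,0)=0.0000, V(3,1)=0.0000, V(3,2)=1.9214, V(3,3)=30.3945
(2,0): S=16.9000. Δ = (V_up−V_dn)/(S_up−S_dn) = (0.0000−0.0000)/(19.7730−10.9850) = 0.0000. V = [p*·0.0000 + (1−p*)·0.0000]/1.04 = 0.0000. B = V − Δ·S = 0.0000.
(2,1): S=30.4200. Δ = (V_up−V_dn)/(S_up−S_dn) = (1.9214−0.0000)/(35.5914−19.7730) = 0.1215. V = [p*·1.9214 + (1−p*)·0.0000]/1.04 = 1.3856. B = V − Δ·S = -2.3094.
(2,2): S=54.7560. Δ = (V_up−V_dn)/(S_up−S_dn) = (30.3945−1.9214)/(64.0645−35.5914) = 1.0000. V = [p*·30.3945 + (1−p*)·1.9214]/1.04 = 22.3810. B = V − Δ·S = -32.3750.
(1,0): S=26.0000. Δ = (V_up−V_dn)/(S_up−S_dn) = (1.3856−0.0000)/(30.4200−16.9000) = 0.1025. V = [p*·1.3856 + (1−p*)·0.0000]/1.04 = 0.9992. B = V − Δ·S = -1.6654.
(1,1): S=46.8000. Δ = (V_up−V_dn)/(S_up−S_dn) = (22.3810−1.3856)/(54.7560−30.4200) = 0.8627. V = [p*·22.3810 + (1−p*)·1.3856]/1.04 = 16.4732. B = V − Δ·S = -23.9025.
(0,0): S=40.0000. Δ = (V_up−V_dn)/(S_up−S_dn) = (16.4732−0.9992)/(46.8000−26.0000) = 0.7439. V = [p*·16.4732 + (1−p*)·0.9992]/1.04 = 12.1199. B = V − Δ·S = -17.6377.
As a check, the time-0 holding Δ(0,0)·S0 + B(0,0) comes to 12.1199 — exactly V0.

(0,0): Delta=0.7439 Bond=-17.6377
(1,0): Delta=0.1025 Bond=-1.6654
(1,1): Delta=0.8627 Bond=-23.9025
(2,0): Delta=0.0000 Bond=0.0000
(2,1): Delta=0.1215 Bond=-2.3094
(2,2): Delta=1.0000 Bond=-32.3750
V0=12.1199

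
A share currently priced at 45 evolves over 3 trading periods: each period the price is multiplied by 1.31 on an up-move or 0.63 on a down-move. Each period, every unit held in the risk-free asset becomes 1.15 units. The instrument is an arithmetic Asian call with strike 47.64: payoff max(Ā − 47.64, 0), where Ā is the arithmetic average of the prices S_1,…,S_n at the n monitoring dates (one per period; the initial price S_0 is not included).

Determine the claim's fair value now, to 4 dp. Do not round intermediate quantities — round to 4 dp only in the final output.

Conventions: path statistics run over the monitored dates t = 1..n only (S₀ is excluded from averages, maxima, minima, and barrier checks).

Risk-neutral up-probability p* = (R−d)/(u−d) = (1.15−0.63)/(1.31−0.63) = 0.7647; the claim prices as the p*-weighted sum of path payoffs discounted by R^3.
Enumerate all 2^3 = 8 price paths (U = up ×1.31, D = down ×0.63); each path with k up-moves has probability p*^k·(1−p*)^(3−k).
DDD: Ā=19.1542, payoff=0.0000, prob=0.013027
UDD: Ā=39.8286, payoff=0.0000, prob=0.042337
DUD: Ā=29.6286, payoff=0.0000, prob=0.042337
UUD: Ā=61.6086, payoff=13.9686, prob=0.137594
DDU: Ā=23.2026, payoff=0.0000, prob=0.042337
UDU: Ā=48.2466, payoff=0.6066, prob=0.137594
DUU: Ā=38.0466, payoff=0.0000, prob=0.137594
UUU: Ā=79.1129, payoff=31.4729, prob=0.447181
Price = Σ prob·payoff / R^3 = 16.079540 / 1.520875 = 10.5726

price = 10.5726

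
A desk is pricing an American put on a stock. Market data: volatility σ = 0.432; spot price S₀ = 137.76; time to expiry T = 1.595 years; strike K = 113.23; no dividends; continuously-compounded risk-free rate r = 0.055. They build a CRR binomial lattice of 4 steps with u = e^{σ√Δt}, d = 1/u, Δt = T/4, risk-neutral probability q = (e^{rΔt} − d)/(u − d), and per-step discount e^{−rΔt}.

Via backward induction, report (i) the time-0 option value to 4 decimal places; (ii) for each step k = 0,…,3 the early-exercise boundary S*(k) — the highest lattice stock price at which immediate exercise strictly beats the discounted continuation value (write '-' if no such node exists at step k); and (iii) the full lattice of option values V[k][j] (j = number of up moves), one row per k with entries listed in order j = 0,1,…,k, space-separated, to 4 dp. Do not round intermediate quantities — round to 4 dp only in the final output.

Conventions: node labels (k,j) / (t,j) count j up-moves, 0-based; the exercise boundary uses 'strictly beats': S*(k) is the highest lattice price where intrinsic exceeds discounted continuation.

price = 13.5834
boundary = - - - 60.7722
tree:
13.5834
22.2023 4.5936
35.0450 8.8990 0.0000
52.4578 17.2397 0.0000 0.0000
66.9672 33.3979 0.0000 0.0000 0.0000

Δt=0.39875, u=1.31363, d=0.76125, q=0.47236, disc=e^(-rΔt)=0.97831
k=4 terminal: V=max(K-S,0) → 66.9672 33.3979 0.0000 0.0000 0.0000
k=3: j=0 S=60.7722 intr=52.4578 cont=50.0016 V=52.4578[EX]; j=1 S=104.8698 intr=8.3602 cont=17.2397 V=17.2397[hold]; j=2 S=180.9655 intr=0.0000 cont=0.0000 V=0.0000[hold]; j=3 S=312.2780 intr=0.0000 cont=0.0000 V=0.0000[hold]  S*(3)=60.7722
k=2: j=0 S=79.8321 intr=33.3979 cont=35.0450 V=35.0450[hold]; j=1 S=137.7600 intr=0.0000 cont=8.8990 V=8.8990[hold]; j=2 S=237.7216 intr=0.0000 cont=0.0000 V=0.0000[hold]  S*(2)=-
k=1: j=0 S=104.8698 intr=8.3602 cont=22.2023 V=22.2023[hold]; j=1 S=180.9655 intr=0.0000 cont=4.5936 V=4.5936[hold]  S*(1)=-
k=0: j=0 S=137.7600 intr=0.0000 cont=13.5834 V=13.5834[hold]  S*(0)=-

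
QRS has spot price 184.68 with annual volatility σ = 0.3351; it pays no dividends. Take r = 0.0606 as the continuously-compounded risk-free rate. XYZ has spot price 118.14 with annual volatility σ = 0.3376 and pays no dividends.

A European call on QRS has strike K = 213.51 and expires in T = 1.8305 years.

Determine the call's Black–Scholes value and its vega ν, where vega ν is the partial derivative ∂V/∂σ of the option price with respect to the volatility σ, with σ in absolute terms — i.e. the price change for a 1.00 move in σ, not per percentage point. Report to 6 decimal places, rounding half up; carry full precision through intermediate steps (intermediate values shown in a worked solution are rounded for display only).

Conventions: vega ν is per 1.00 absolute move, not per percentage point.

σ√T = 0.3351·√1.8305 = 0.453377
d₁ = (ln(S/K) + (r+σ²/2)T) / (σ√T) = (ln(184.68/213.51) + (0.0606+0.3351²/2)·1.8305) / 0.453377 = (-0.145059 + 0.213704) / 0.453377 = 0.151407
d₂ = d₁ − σ√T = 0.151407 − 0.453377 = -0.301970
e^{−rT} = 0.895003
N(d₁) = 0.560173,  N(d₂) = 0.381338
Call price V = S·N(d₁) − K·e^{−rT}·N(d₂) = 103.452699 − 72.870592 = 30.582107
φ(d₁) = (1/√(2π))·e^{−d₁²/2} = 0.394396
ν = S·φ(d₁)·√T = 98.545521

price = 30.582107
ν = 98.545521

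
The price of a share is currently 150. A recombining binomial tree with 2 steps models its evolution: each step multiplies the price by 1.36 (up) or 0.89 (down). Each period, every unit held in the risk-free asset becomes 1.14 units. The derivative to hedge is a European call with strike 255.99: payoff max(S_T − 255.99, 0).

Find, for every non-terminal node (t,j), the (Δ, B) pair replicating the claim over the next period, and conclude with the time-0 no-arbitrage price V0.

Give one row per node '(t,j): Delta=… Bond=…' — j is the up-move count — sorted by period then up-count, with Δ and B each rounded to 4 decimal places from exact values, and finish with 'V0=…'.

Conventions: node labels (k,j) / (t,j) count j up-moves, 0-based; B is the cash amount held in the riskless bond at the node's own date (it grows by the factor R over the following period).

Since d<R<u, set p* = (R−d)/(u−d) = 0.5319; price each node as the discounted p*-expectation of its children.
Expiry values: V(2,0)=0.0000, V(2,1)=0.0000, V(2,2)=21.4500
Node (1,0) S=133.5000: V=(p*·0.0000+(1−p*)·0.0000)/1.14=0.0000; Δ=(0.0000−0.0000)/(181.5600−118.8150)=0.0000; B=V−Δ·S=0.0000
Node (1,1) S=204.0000: V=(p*·21.4500+(1−p*)·0.0000)/1.14=10.0084; Δ=(21.4500−0.0000)/(277.4400−181.5600)=0.2237; B=V−Δ·S=-35.6299
Node (0,0) S=150.0000: V=(p*·10.0084+(1−p*)·0.0000)/1.14=4.6698; Δ=(10.0084−0.0000)/(204.0000−133.5000)=0.1420; B=V−Δ·S=-16.6246
As a check, the time-0 holding Δ(0,0)·S0 + B(0,0) comes to 4.6698 — exactly V0.

(0,0): Delta=0.1420 Bond=-16.6246
(1,0): Delta=0.0000 Bond=0.0000
(1,1): Delta=0.2237 Bond=-35.6299
V0=4.6698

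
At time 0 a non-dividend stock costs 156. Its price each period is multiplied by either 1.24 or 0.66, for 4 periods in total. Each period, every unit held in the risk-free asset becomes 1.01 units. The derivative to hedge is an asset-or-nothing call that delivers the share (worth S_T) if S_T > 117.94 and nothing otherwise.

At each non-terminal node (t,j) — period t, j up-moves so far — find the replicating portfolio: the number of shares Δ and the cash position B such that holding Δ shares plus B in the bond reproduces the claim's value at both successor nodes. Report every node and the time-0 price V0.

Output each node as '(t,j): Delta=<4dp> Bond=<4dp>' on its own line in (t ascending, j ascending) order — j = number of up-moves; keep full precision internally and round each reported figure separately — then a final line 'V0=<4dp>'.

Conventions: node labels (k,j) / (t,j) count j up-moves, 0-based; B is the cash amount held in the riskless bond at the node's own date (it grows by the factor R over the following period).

(0,0): Delta=1.3189 Bond=-92.9962
(1,0): Delta=1.1735 Bond=-78.9524
(1,1): Delta=1.3698 Bond=-103.7661
(2,0): Delta=0.0000 Bond=0.0000
(2,1): Delta=1.5839 Bond=-132.1438
(2,2): Delta=1.2949 Bond=-86.8374
(3,0): Delta=0.0000 Bond=0.0000
(3,1): Delta=0.0000 Bond=0.0000
(3,2): Delta=2.1379 Bond=-221.1710
(3,3): Delta=1.0000 Bond=0.0000
V0=112.7536

Since d<R<u, set p* = (R−d)/(u−d) = 0.6034; price each node as the discounted p*-expectation of its children.
At maturity the claim pays: V(4,0)=0.0000, V(4,1)=0.0000, V(4,2)=0.0000, V(4,3)=196.3060, V(4,4)=368.8173
  t=3,j=0: stock 44.8494 → up 55.6132 (V=0.0000), down 29.6006 (V=0.0000). Price 0.0000; hedge Δ=0.0000, bond B=0.0000.
  t=3,j=1: stock 84.2625 → up 104.4855 (V=0.0000), down 55.6132 (V=0.0000). Price 0.0000; hedge Δ=0.0000, bond B=0.0000.
  t=3,j=2: stock 158.3113 → up 196.3060 (V=196.3060), down 104.4855 (V=0.0000). Price 117.2876; hedge Δ=2.1379, bond B=-221.1710.
  t=3,j=3: stock 297.4333 → up 368.8173 (V=368.8173), down 196.3060 (V=196.3060). Price 297.4333; hedge Δ=1.0000, bond B=0.0000.
  t=2,j=0: stock 67.9536 → up 84.2625 (V=0.0000), down 44.8494 (V=0.0000). Price 0.0000; hedge Δ=0.0000, bond B=0.0000.
  t=2,j=1: stock 127.6704 → up 158.3113 (V=117.2876), down 84.2625 (V=0.0000). Price 70.0763; hedge Δ=1.5839, bond B=-132.1438.
  t=2,j=2: stock 239.8656 → up 297.4333 (V=297.4333), down 158.3113 (V=117.2876). Price 223.7587; hedge Δ=1.2949, bond B=-86.8374.
  t=1,j=0: stock 102.9600 → up 127.6704 (V=70.0763), down 67.9536 (V=0.0000). Price 41.8687; hedge Δ=1.1735, bond B=-78.9524.
  t=1,j=1: stock 193.4400 → up 239.8656 (V=223.7587), down 127.6704 (V=70.0763). Price 161.2036; hedge Δ=1.3698, bond B=-103.7661.
  t=0,j=0: stock 156.0000 → up 193.4400 (V=161.2036), down 102.9600 (V=41.8687). Price 112.7536; hedge Δ=1.3189, bond B=-92.9962.
Sanity check at the root: Δ(0,0)·S0 + B(0,0) reproduces V0 = 112.7536.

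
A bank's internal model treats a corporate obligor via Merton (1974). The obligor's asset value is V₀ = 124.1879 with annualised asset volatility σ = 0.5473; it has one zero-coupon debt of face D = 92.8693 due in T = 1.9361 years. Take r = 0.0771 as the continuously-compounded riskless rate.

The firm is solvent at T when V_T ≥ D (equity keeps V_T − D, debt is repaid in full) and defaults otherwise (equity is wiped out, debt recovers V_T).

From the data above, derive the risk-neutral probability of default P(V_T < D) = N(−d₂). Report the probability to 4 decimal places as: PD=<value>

PD=0.4220

With assets at 124.1879 and a single debt payment of 92.8693 at 1.9361 years:
d₁ = [ln(V₀/D) + (r + σ²/2)T] / (σ√T)
   = [ln(124.1879/92.8693) + (0.0771 + 0.5·0.5473²)·1.9361] / (0.5473·√1.9361)
   = [0.290603 + 0.439240] / 0.761534 = 0.958385
d₂ = d₁ − σ√T = 0.958385 − 0.761534 = 0.196851
risk-neutral PD = N(−d₂) = N(-0.196851) = 0.421972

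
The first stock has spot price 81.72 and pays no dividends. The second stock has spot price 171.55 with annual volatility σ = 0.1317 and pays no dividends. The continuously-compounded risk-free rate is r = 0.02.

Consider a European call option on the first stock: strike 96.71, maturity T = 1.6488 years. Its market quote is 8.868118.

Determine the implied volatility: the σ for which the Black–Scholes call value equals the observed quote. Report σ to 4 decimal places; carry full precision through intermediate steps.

At σ = 0.3145 the Black–Scholes value reproduces the quote:
σ√T = 0.3145·√1.6488 = 0.403836
d₁ = (ln(S/K) + (r+σ²/2)T) / (σ√T) = (ln(81.72/96.71) + (0.02+0.3145²/2)·1.6488) / 0.403836 = (-0.168418 + 0.114518) / 0.403836 = -0.133471
d₂ = d₁ − σ√T = -0.133471 − 0.403836 = -0.537307
e^{−rT} = 0.967562
N(d₁) = 0.446910,  N(d₂) = 0.295528
V = S·N(d₁) − K·e^{−rT}·N(d₂) = 36.521515 − 27.653397 = 8.868118 (matching the quote); vega is positive throughout, so no other σ reproduces this price

sigma = 0.3145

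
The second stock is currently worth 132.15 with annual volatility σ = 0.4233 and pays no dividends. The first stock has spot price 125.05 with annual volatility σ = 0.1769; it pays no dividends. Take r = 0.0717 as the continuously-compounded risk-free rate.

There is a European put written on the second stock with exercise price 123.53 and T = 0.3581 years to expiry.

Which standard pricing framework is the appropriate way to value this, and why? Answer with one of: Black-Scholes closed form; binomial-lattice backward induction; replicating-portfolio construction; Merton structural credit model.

Key observation: a European-exercise option on the second stock struck at 123.53 — a GBM underlying with constant parameters — admits an analytic price: the data contain no early exercise, no discrete tree, no debt structure.

framework: Black-Scholes closed form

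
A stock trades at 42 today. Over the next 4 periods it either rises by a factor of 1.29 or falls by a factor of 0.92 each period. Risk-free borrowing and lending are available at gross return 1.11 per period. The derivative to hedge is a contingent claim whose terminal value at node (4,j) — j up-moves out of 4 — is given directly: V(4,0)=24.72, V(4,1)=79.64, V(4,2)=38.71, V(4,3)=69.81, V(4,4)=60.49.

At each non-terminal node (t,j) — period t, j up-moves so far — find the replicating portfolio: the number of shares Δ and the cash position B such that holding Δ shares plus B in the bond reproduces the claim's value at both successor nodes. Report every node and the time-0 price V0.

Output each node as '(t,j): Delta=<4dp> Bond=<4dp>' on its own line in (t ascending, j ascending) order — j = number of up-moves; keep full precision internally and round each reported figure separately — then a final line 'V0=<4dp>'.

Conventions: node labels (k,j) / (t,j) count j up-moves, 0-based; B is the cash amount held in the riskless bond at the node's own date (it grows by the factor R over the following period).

Under the risk-neutral measure, an up-move has probability p* = (R−d)/(u−d) = 0.5135 and values discount at R = 1.11.
Expiry values: V(4,0)=24.7200, V(4,1)=79.6400, V(4,2)=38.7100, V(4,3)=69.8100, V(4,4)=60.4900
  t=3,j=0: stock 32.7049 → up 42.1893 (V=79.6400), down 30.0885 (V=24.7200). Price 47.6776; hedge Δ=4.5385, bond B=-100.7548.
  t=3,j=1: stock 45.8580 → up 59.1568 (V=38.7100), down 42.1893 (V=79.6400). Price 52.8125; hedge Δ=-2.4123, bond B=163.4341.
  t=3,j=2: stock 64.3008 → up 82.9481 (V=69.8100), down 59.1568 (V=38.7100). Price 49.2615; hedge Δ=1.3072, bond B=-34.7925.
  t=3,j=3: stock 90.1609 → up 116.3076 (V=60.4900), down 82.9481 (V=69.8100). Price 58.5802; hedge Δ=-0.2794, bond B=83.7694.
  t=2,j=0: stock 35.5488 → up 45.8580 (V=52.8125), down 32.7049 (V=47.6776). Price 45.3283; hedge Δ=0.3904, bond B=31.4503.
  t=2,j=1: stock 49.8456 → up 64.3008 (V=49.2615), down 45.8580 (V=52.8125). Price 45.9361; hedge Δ=-0.1925, bond B=55.5334.
  t=2,j=2: stock 69.8922 → up 90.1609 (V=58.5802), down 64.3008 (V=49.2615). Price 48.6908; hedge Δ=0.3604, bond B=23.5051.
  t=1,j=0: stock 38.6400 → up 49.8456 (V=45.9361), down 35.5488 (V=45.3283). Price 41.1175; hedge Δ=0.0425, bond B=39.4750.
  t=1,j=1: stock 54.1800 → up 69.8922 (V=48.6908), down 49.8456 (V=45.9361). Price 42.6583; hedge Δ=0.1374, bond B=35.2130.
  t=0,j=0: stock 42.0000 → up 54.1800 (V=42.6583), down 38.6400 (V=41.1175). Price 37.7556; hedge Δ=0.0991, bond B=33.5914.
Verification: the root portfolio costs Δ(0,0)·S0 + B(0,0) = 37.7556, matching V0.

(0,0): Delta=0.0991 Bond=33.5914
(1,0): Delta=0.0425 Bond=39.4750
(1,1): Delta=0.1374 Bond=35.2130
(2,0): Delta=0.3904 Bond=31.4503
(2,1): Delta=-0.1925 Bond=55.5334
(2,2): Delta=0.3604 Bond=23.5051
(3,0): Delta=4.5385 Bond=-100.7548
(3,1): Delta=-2.4123 Bond=163.4341
(3,2): Delta=1.3072 Bond=-34.7925
(3,3): Delta=-0.2794 Bond=83.7694
V0=37.7556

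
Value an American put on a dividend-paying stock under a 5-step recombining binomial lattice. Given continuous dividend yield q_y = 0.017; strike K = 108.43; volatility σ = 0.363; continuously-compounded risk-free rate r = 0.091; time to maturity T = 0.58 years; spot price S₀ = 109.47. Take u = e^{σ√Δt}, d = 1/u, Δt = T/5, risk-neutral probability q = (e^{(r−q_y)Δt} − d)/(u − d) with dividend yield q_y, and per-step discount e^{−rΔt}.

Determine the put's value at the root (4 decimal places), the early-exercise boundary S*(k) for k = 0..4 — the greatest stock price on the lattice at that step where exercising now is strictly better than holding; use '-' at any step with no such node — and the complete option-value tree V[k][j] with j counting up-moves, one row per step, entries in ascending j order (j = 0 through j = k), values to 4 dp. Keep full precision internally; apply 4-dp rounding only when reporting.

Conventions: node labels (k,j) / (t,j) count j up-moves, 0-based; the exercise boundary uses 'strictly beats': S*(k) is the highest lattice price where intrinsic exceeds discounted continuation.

price = 10.0117
boundary = - - - 75.5467 85.4887
tree:
10.0117
15.5377 4.7822
23.1839 8.3374 1.3829
32.8833 14.1230 2.8171 0.0000
41.6691 22.9413 5.7389 0.0000 0.0000
49.4332 32.8833 11.6909 0.0000 0.0000 0.0000

Δt=0.11600, u=1.13160, d=0.88370, q=0.50391, disc=e^(-rΔt)=0.98950
k=5 terminal: V=max(K-S,0) → 49.4332 32.8833 11.6909 0.0000 0.0000 0.0000
k=4: j=0 S=66.7609 intr=41.6691 cont=40.6621 V=41.6691[EX]; j=1 S=85.4887 intr=22.9413 cont=21.9712 V=22.9413[EX]; j=2 S=109.4700 intr=0.0000 cont=5.7389 V=5.7389[hold]; j=3 S=140.1786 intr=0.0000 cont=0.0000 V=0.0000[hold]; j=4 S=179.5016 intr=0.0000 cont=0.0000 V=0.0000[hold]  S*(4)=85.4887
k=3: j=0 S=75.5467 intr=32.8833 cont=31.8936 V=32.8833[EX]; j=1 S=96.7391 intr=11.6909 cont=14.1230 V=14.1230[hold]; j=2 S=123.8763 intr=0.0000 cont=2.8171 V=2.8171[hold]; j=3 S=158.6262 intr=0.0000 cont=0.0000 V=0.0000[hold]  S*(3)=75.5467
k=2: j=0 S=85.4887 intr=22.9413 cont=23.1839 V=23.1839[hold]; j=1 S=109.4700 intr=0.0000 cont=8.3374 V=8.3374[hold]; j=2 S=140.1786 intr=0.0000 cont=1.3829 V=1.3829[hold]  S*(2)=-
k=1: j=0 S=96.7391 intr=11.6909 cont=15.5377 V=15.5377[hold]; j=1 S=123.8763 intr=0.0000 cont=4.7822 V=4.7822[hold]  S*(1)=-
k=0: j=0 S=109.4700 intr=0.0000 cont=10.0117 V=10.0117[hold]  S*(0)=-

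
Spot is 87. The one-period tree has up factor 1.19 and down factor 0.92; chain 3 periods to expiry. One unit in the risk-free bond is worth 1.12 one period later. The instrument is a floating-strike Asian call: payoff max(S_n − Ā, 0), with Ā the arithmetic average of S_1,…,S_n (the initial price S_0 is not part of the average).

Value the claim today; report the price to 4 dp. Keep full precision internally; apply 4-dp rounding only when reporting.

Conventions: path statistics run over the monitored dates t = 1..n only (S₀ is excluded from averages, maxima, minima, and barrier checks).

With p* = (R−d)/(u−d) = 0.7407, sum probability × payoff across the paths and divide by R^3.
Enumerate all 2^3 = 8 price paths (U = up ×1.19, D = down ×0.92); each path with k up-moves has probability p*^k·(1−p*)^(3−k).
DDD: Ā=73.8076, payoff=0.0000, prob=0.017426
UDD: Ā=95.4685, payoff=0.0000, prob=0.049789
DUD: Ā=87.6385, payoff=0.0000, prob=0.049789
UUD: Ā=113.3584, payoff=0.0000, prob=0.142255
DDU: Ā=80.4349, payoff=7.1929, prob=0.049789
UDU: Ā=104.0407, payoff=9.3039, prob=0.142255
DUU: Ā=96.2107, payoff=17.1339, prob=0.142255
UUU: Ā=124.4465, payoff=22.1623, prob=0.406442
Price = Σ prob·payoff / R^3 = 13.126732 / 1.404928 = 9.3433

price = 9.3433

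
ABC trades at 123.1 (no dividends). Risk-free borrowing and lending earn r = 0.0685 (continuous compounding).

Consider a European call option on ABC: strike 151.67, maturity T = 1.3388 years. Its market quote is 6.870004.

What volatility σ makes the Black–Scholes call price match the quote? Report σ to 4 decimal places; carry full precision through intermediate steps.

sigma = 0.2182

At σ = 0.2182 the Black–Scholes value reproduces the quote:
σ√T = 0.2182·√1.3388 = 0.252472
d₁ = (ln(S/K) + (r+σ²/2)T) / (σ√T) = (ln(123.1/151.67) + (0.0685+0.2182²/2)·1.3388) / 0.252472 = (-0.208710 + 0.123579) / 0.252472 = -0.337192
d₂ = d₁ − σ√T = -0.337192 − 0.252472 = -0.589663
e^{−rT} = 0.912372
N(d₁) = 0.367986,  N(d₂) = 0.277708
V = S·N(d₁) − K·e^{−rT}·N(d₂) = 45.299106 − 38.429103 = 6.870004 (the observed quote) — the price is monotone increasing in volatility, hence this σ is the only solution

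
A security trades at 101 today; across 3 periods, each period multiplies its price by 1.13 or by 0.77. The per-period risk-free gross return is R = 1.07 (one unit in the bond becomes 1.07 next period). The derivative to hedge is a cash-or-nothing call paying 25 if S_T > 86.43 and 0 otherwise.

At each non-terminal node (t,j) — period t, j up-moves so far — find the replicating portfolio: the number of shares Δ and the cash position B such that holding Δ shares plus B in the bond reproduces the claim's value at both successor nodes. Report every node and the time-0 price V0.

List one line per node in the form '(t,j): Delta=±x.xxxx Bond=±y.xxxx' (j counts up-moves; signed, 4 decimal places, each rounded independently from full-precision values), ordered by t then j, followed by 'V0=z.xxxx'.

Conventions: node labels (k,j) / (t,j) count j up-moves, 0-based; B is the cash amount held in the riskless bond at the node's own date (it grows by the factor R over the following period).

(0,0): Delta=0.1668 Bond=2.0470
(1,0): Delta=0.6954 Bond=-38.9206
(1,1): Delta=0.0948 Bond=10.4125
(2,0): Delta=0.0000 Bond=0.0000
(2,1): Delta=0.7902 Bond=-49.9740
(2,2): Delta=0.0000 Bond=23.3645
V0=18.8958

Arbitrage-free pricing uses the up-move probability p* = (R−d)/(u−d) = 0.8333, discounting each step at R = 1.07.
Expiry values: V(3,0)=0.0000, V(3,1)=0.0000, V(3,2)=25.0000, V(3,3)=25.0000
(2,0): S=59.8829. Δ = (V_up−V_dn)/(S_up−S_dn) = (0.0000−0.0000)/(67.6677−46.1098) = 0.0000. V = [p*·0.0000 + (1−p*)·0.0000]/1.07 = 0.0000. B = V − Δ·S = 0.0000.
(2,1): S=87.8801. Δ = (V_up−V_dn)/(S_up−S_dn) = (25.0000−0.0000)/(99.3045−67.6677) = 0.7902. V = [p*·25.0000 + (1−p*)·0.0000]/1.07 = 19.4704. B = V − Δ·S = -49.9740.
(2,2): S=128.9669. Δ = (V_up−V_dn)/(S_up−S_dn) = (25.0000−25.0000)/(145.7326−99.3045) = 0.0000. V = [p*·25.0000 + (1−p*)·25.0000]/1.07 = 23.3645. B = V − Δ·S = 23.3645.
(1,0): S=77.7700. Δ = (V_up−V_dn)/(S_up−S_dn) = (19.4704−0.0000)/(87.8801−59.8829) = 0.6954. V = [p*·19.4704 + (1−p*)·0.0000]/1.07 = 15.1639. B = V − Δ·S = -38.9206.
(1,1): S=114.1300. Δ = (V_up−V_dn)/(S_up−S_dn) = (23.3645−19.4704)/(128.9669−87.8801) = 0.0948. V = [p*·23.3645 + (1−p*)·19.4704]/1.07 = 21.2294. B = V − Δ·S = 10.4125.
(0,0): S=101.0000. Δ = (V_up−V_dn)/(S_up−S_dn) = (21.2294−15.1639)/(114.1300−77.7700) = 0.1668. V = [p*·21.2294 + (1−p*)·15.1639]/1.07 = 18.8958. B = V − Δ·S = 2.0470.
As a check, the time-0 holding Δ(0,0)·S0 + B(0,0) comes to 18.8958 — exactly V0.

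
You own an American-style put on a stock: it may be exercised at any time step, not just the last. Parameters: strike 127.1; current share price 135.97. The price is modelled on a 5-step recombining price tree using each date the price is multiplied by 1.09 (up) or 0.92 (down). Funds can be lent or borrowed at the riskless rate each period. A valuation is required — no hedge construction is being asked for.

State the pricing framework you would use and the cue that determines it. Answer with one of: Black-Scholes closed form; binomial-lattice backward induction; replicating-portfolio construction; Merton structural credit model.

framework: binomial-lattice backward induction

Key observation: the put (strike 127.1 on spot 135.97) is American-style on a 5-step discrete price model, so the early-exercise decision at every node requires stepwise backward valuation — a closed form cannot price the exercise right.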